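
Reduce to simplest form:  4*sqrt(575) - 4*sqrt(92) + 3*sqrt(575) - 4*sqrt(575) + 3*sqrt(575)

22*sqrt(23)

4*sqrt(575) = 20*sqrt(23); 4*sqrt(92) = 8*sqrt(23); 3*sqrt(575) = 15*sqrt(23); 4*sqrt(575) = 20*sqrt(23); 3*sqrt(575) = 15*sqrt(23)
Combine: (20 - 8 + 15 - 20 + 15)·sqrt(23) = 22*sqrt(23)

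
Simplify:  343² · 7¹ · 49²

7^11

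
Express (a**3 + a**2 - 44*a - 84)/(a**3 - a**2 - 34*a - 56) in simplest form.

(a + 6)/(a + 4)

Factor: a**3 + a**2 - 44*a - 84 = (a + 6)*(a + 2)*(a - 7);  a**3 - a**2 - 34*a - 56 = (a + 2)*(a + 4)*(a - 7)
Cancel the common factors (a + 2), (a - 7).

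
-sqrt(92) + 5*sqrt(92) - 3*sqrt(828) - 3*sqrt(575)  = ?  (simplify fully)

sqrt(92) = 2*sqrt(23); 5*sqrt(92) = 10*sqrt(23); 3*sqrt(828) = 18*sqrt(23); 3*sqrt(575) = 15*sqrt(23)
Combine: (-2 + 10 - 18 - 15)·sqrt(23) = -25*sqrt(23)

-25*sqrt(23)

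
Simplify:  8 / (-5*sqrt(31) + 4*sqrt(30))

(-40*sqrt(31) - 32*sqrt(30))/295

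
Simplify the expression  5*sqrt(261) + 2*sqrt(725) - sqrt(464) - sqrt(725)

16*sqrt(29)

5*sqrt(261) = 15*sqrt(29); 2*sqrt(725) = 10*sqrt(29); sqrt(464) = 4*sqrt(29); sqrt(725) = 5*sqrt(29)
Combine: (15 + 10 - 4 - 5)·sqrt(29) = 16*sqrt(29)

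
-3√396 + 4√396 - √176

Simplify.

2*√11

3√396 = 18*√11; 4√396 = 24*√11; √176 = 4*√11
Combine: (-18 + 24 - 4)·√11 = 2*√11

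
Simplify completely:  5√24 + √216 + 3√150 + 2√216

43*√6

5√24 = 10*√6; √216 = 6*√6; 3√150 = 15*√6; 2√216 = 12*√6
Combine: (10 + 6 + 15 + 12)·√6 = 43*√6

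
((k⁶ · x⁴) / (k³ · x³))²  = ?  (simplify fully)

Inside the bracket: k³ · x¹
Raise to the power 2: k⁶ · x²

k⁶*x²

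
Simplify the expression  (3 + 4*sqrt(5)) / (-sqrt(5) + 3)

(29 + 15*sqrt(5))/4

Multiply numerator and denominator by sqrt(5) + 3.
Denominator becomes 4; numerator becomes 29 + 15*sqrt(5).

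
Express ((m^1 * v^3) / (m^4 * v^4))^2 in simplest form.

Inside the bracket: (m^-3) * (v^-1)
Raise to the power 2: (m^-6) * (v^-2)

1/(m^6*v^2)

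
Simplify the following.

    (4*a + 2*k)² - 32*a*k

4*(2*a - k)²

Expand the square and combine the 32*a*k term.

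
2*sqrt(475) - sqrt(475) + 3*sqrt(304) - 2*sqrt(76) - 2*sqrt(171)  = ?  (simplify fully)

7*sqrt(19)

2*sqrt(475) = 10*sqrt(19); sqrt(475) = 5*sqrt(19); 3*sqrt(304) = 12*sqrt(19); 2*sqrt(76) = 4*sqrt(19); 2*sqrt(171) = 6*sqrt(19)
Combine: (10 - 5 + 12 - 4 - 6)·sqrt(19) = 7*sqrt(19)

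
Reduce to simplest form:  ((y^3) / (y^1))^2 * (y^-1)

y^3

Inside the bracket: y^2
Raise to the power 2: y^4
Multiply by (y^-1): add exponents.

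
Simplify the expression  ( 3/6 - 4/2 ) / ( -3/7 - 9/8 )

28/29

Numerator: 3/6 - 4/2 = -3/2
Denominator: -3/7 - 9/8 = -87/56
Divide: (-3/2) · (-56/87) = 28/29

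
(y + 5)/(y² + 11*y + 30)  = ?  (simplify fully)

Factor: y² + 11*y + 30 = (y + 6)·(y + 5)
Cancel the common factor (y + 5).

1/(y + 6)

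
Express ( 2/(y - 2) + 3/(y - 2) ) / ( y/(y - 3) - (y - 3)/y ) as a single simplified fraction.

(5*y^2 - 15*y)/(6*y^2 - 21*y + 18)

Numerator: 2/(y - 2) + 3/(y - 2) = 5/(y - 2)
Denominator: y/(y - 3) - (y - 3)/y = (6*y - 9)/(y^2 - 3*y)
Divide: (5/(y - 2)) · ((y^2 - 3*y)/(6*y - 9)) = (5*y^2 - 15*y)/(6*y^2 - 21*y + 18)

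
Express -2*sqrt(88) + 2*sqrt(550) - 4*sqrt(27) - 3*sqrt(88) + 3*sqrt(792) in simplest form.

-12*sqrt(3) + 18*sqrt(22)

2*sqrt(88) = 4*sqrt(22); 2*sqrt(550) = 10*sqrt(22); 4*sqrt(27) = 12*sqrt(3); 3*sqrt(88) = 6*sqrt(22); 3*sqrt(792) = 18*sqrt(22)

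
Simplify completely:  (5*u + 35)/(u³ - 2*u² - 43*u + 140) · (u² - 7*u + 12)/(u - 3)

5/(u - 5)

Factor: 5*u + 35 = 5·(u + 7);  u³ - 2*u² - 43*u + 140 = (u - 4)·(u - 5)·(u + 7);  u² - 7*u + 12 = (u - 4)·(u - 3)
Cancel the common factors (u - 3), (u + 7), (u - 4).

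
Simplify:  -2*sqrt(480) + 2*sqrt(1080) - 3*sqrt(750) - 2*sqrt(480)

-19*sqrt(30)

2*sqrt(480) = 8*sqrt(30); 2*sqrt(1080) = 12*sqrt(30); 3*sqrt(750) = 15*sqrt(30); 2*sqrt(480) = 8*sqrt(30)
Combine: (-8 + 12 - 15 - 8)·sqrt(30) = -19*sqrt(30)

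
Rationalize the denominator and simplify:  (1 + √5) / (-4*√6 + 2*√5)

Multiply numerator and denominator by 2*√5 + 4*√6.
Denominator becomes -76; numerator becomes 2*√5 + 4*√6 + 10 + 4*√30.

(-2*√30 - 5 - 2*√6 - √5)/38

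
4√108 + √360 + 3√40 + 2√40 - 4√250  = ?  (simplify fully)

-4*√10 + 24*√3

4√108 = 24*√3; √360 = 6*√10; 3√40 = 6*√10; 2√40 = 4*√10; 4√250 = 20*√10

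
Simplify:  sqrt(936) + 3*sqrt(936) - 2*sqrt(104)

20*sqrt(26)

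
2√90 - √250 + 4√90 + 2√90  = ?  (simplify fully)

19*√10

2√90 = 6*√10; √250 = 5*√10; 4√90 = 12*√10; 2√90 = 6*√10
Combine: (6 - 5 + 12 + 6)·√10 = 19*√10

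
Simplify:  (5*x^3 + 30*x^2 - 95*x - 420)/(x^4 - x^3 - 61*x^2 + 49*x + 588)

5/(x - 7)

Factor: 5*x^3 + 30*x^2 - 95*x - 420 = 5*(x + 7)*(x + 3)*(x - 4);  x^4 - x^3 - 61*x^2 + 49*x + 588 = (x - 7)*(x + 7)*(x - 4)*(x + 3)
Cancel the common factors (x - 4), (x + 7), (x + 3).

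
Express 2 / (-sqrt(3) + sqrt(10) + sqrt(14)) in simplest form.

Group as (sqrt(10) + sqrt(14)) - sqrt(3); multiply by (sqrt(10) + sqrt(14)) + sqrt(3), then rationalise the remaining surd.

(-42*sqrt(3) - 2*sqrt(14) + 14*sqrt(10) + 8*sqrt(105))/119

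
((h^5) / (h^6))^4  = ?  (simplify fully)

h^(-4)

Inside the bracket: (h^-1)
Raise to the power 4: (h^-4)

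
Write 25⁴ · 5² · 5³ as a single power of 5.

5^13

25⁴ = 5^8; 5² = 5^2; 5³ = 5^3
Combine exponents: 5^13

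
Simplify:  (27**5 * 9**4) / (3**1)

3**22

27**5 = 3**15; 9**4 = 3**8; 3**1 = 3**1
Combine exponents: 3**22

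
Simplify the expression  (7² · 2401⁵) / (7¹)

7^21

7² = 7^2; 2401⁵ = 7^20; 7¹ = 7^1
Combine exponents: 7^21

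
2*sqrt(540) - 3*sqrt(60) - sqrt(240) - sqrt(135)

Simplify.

-sqrt(15)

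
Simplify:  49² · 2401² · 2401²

49² = 7^4; 2401² = 7^8; 2401² = 7^8
Combine exponents: 7^20

7^20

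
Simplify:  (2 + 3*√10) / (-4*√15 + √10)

(-30*√6 - 4*√15 - 15 - √10)/115

Multiply numerator and denominator by √10 + 4*√15.
Denominator becomes -230; numerator becomes 2*√10 + 30 + 8*√15 + 60*√6.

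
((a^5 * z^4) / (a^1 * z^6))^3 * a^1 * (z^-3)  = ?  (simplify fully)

Inside the bracket: a^4 * (z^-2)
Raise to the power 3: a^12 * (z^-6)
Multiply by a^1 * (z^-3): add exponents.

a^13/z^9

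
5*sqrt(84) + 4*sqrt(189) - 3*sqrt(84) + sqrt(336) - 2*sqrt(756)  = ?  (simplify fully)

5*sqrt(84) = 10*sqrt(21); 4*sqrt(189) = 12*sqrt(21); 3*sqrt(84) = 6*sqrt(21); sqrt(336) = 4*sqrt(21); 2*sqrt(756) = 12*sqrt(21)
Combine: (10 + 12 - 6 + 4 - 12)·sqrt(21) = 8*sqrt(21)

8*sqrt(21)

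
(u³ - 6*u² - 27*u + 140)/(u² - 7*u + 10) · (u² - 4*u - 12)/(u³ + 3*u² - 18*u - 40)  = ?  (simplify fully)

Factor: u³ - 6*u² - 27*u + 140 = (u - 4)·(u - 7)·(u + 5);  u² - 7*u + 10 = (u - 5)·(u - 2);  u² - 4*u - 12 = (u - 6)·(u + 2);  u³ + 3*u² - 18*u - 40 = (u + 2)·(u + 5)·(u - 4)
Cancel the common factors (u - 4), (u + 2), (u + 5).

(u² - 13*u + 42)/(u² - 7*u + 10)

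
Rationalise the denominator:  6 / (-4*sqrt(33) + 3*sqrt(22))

Multiply numerator and denominator by 3*sqrt(22) + 4*sqrt(33).
Denominator becomes -330; numerator becomes 18*sqrt(22) + 24*sqrt(33).

(-4*sqrt(33) - 3*sqrt(22))/55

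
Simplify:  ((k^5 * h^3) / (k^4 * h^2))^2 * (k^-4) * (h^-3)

Inside the bracket: k^1 * h^1
Raise to the power 2: k^2 * h^2
Multiply by (k^-4) * (h^-3): add exponents.

1/(h*k^2)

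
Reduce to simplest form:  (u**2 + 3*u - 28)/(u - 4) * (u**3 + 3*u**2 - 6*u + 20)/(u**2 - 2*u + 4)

u**2 + 12*u + 35

Factor: u**2 + 3*u - 28 = (u - 4)*(u + 7);  u**3 + 3*u**2 - 6*u + 20 = (u**2 - 2*u + 4)*(u + 5)
Cancel the common factors (u**2 - 2*u + 4), (u - 4).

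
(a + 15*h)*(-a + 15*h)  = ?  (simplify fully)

-a**2 + 225*h**2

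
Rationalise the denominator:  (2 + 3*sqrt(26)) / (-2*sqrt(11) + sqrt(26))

Multiply numerator and denominator by sqrt(26) + 2*sqrt(11).
Denominator becomes -18; numerator becomes 2*sqrt(26) + 4*sqrt(11) + 78 + 6*sqrt(286).

(-3*sqrt(286) - 39 - 2*sqrt(11) - sqrt(26))/9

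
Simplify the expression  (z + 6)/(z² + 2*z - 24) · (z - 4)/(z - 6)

1/(z - 6)

Factor: z² + 2*z - 24 = (z + 6)·(z - 4)
Cancel the common factors (z - 4), (z + 6).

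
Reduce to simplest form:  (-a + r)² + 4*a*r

(a + r)²

Expanding gives a² + 2*a*r + r², a perfect square.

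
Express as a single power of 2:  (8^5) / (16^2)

2^7

8^5 = 2^15; 16^2 = 2^8
Combine exponents: 2^7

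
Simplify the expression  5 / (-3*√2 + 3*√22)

Multiply numerator and denominator by 3*√2 + 3*√22.
Denominator becomes 180; numerator becomes 15*√2 + 15*√22.

(√2 + √22)/12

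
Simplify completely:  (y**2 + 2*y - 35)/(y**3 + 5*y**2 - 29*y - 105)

1/(y + 3)

Factor: y**2 + 2*y - 35 = (y + 7)*(y - 5);  y**3 + 5*y**2 - 29*y - 105 = (y - 5)*(y + 3)*(y + 7)
Cancel the common factors (y - 5), (y + 7).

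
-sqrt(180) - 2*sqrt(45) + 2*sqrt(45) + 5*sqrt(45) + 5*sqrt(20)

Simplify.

19*sqrt(5)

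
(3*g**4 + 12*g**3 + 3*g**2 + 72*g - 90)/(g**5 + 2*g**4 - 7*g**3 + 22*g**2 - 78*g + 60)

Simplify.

Factor: 3*g**4 + 12*g**3 + 3*g**2 + 72*g - 90 = 3*(g - 1)*(g**2 + 6)*(g + 5);  g**5 + 2*g**4 - 7*g**3 + 22*g**2 - 78*g + 60 = (g - 2)*(g**2 + 6)*(g - 1)*(g + 5)
Cancel the common factors (g**2 + 6), (g - 1), (g + 5).

3/(g - 2)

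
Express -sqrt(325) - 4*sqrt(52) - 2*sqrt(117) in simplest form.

-19*sqrt(13)

sqrt(325) = 5*sqrt(13); 4*sqrt(52) = 8*sqrt(13); 2*sqrt(117) = 6*sqrt(13)
Combine: (-5 - 8 - 6)·sqrt(13) = -19*sqrt(13)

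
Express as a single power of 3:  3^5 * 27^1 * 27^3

3^17

3^5 = 3^5; 27^1 = 3^3; 27^3 = 3^9
Combine exponents: 3^17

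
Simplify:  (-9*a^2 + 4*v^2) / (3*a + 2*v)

Difference of squares: factor out (3*a + 2*v).

-3*a + 2*v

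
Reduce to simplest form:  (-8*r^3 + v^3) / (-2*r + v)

4*r^2 + 2*r*v + v^2

v^3 - (2*r)^3 = (-2*r + v)(4*r^2 + 2*r*v + v^2).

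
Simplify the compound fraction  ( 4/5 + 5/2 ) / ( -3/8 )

-44/5

Numerator: 4/5 + 5/2 = 33/10
Denominator: -3/8 = -3/8
Divide: (33/10) · (-8/3) = -44/5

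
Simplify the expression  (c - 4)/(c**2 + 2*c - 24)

Factor: c**2 + 2*c - 24 = (c + 6)*(c - 4)
Cancel the common factor (c - 4).

1/(c + 6)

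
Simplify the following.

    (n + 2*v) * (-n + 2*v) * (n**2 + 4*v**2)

-n**4 + 16*v**4

Pair the conjugate factors: ((2*v)+n)((2*v)-n) = -n**2 + 4*v**2, then repeat with the next factor.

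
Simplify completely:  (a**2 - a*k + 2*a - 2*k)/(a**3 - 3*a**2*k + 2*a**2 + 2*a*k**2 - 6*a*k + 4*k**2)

1/(a - 2*k)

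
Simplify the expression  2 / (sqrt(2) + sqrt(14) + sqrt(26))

Group as (sqrt(2) + sqrt(26)) + sqrt(14); multiply by (sqrt(2) + sqrt(26)) - sqrt(14), then rationalise the remaining surd.

(-2*sqrt(182) - 5*sqrt(26) + 7*sqrt(14) + 19*sqrt(2))/3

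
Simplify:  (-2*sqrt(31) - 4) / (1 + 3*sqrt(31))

Multiply numerator and denominator by -3*sqrt(31) + 1.
Denominator becomes -278; numerator becomes 10*sqrt(31) + 182.

(-91 - 5*sqrt(31))/139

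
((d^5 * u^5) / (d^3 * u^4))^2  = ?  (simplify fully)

Inside the bracket: d^2 * u^1
Raise to the power 2: d^4 * u^2

d^4*u^2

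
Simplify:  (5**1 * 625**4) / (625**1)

5**1 = 5**1; 625**4 = 5**16; 625**1 = 5**4
Combine exponents: 5**13

5**13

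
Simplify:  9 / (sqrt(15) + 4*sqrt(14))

(-9*sqrt(15) + 36*sqrt(14))/209

Multiply numerator and denominator by -4*sqrt(14) + sqrt(15).
Denominator becomes -209; numerator becomes -36*sqrt(14) + 9*sqrt(15).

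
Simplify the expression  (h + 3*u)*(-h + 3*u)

Difference of squares with P = 3*u, Q = h.

-h^2 + 9*u^2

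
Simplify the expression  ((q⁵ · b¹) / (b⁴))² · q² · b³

Inside the bracket: q⁵ · (b^-3)
Raise to the power 2: q^10 · (b^-6)
Multiply by q² · b³: add exponents.

q^12/b³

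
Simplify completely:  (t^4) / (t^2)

t^2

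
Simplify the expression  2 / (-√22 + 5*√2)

Multiply numerator and denominator by √22 + 5*√2.
Denominator becomes 28; numerator becomes 2*√22 + 10*√2.

(√22 + 5*√2)/14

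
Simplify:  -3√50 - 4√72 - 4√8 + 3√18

3√50 = 15*√2; 4√72 = 24*√2; 4√8 = 8*√2; 3√18 = 9*√2
Combine: (-15 - 24 - 8 + 9)·√2 = -38*√2

-38*√2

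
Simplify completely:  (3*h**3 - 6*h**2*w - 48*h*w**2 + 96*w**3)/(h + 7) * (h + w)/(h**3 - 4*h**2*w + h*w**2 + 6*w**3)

(-3*h**2 + 48*w**2)/(-h**2 + 3*h*w - 7*h + 21*w)

Factor: 3*h**3 - 6*h**2*w - 48*h*w**2 + 96*w**3 = 3*(h - 4*w)*(h + 4*w)*(h - 2*w);  h**3 - 4*h**2*w + h*w**2 + 6*w**3 = (h - 3*w)*(h + w)*(h - 2*w)
Cancel the common factors (h - 2*w), (h + w).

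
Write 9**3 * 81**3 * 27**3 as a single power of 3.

3**27

9**3 = 3**6; 81**3 = 3**12; 27**3 = 3**9
Combine exponents: 3**27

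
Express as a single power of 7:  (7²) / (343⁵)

7² = 7^2; 343⁵ = 7^15
Combine exponents: 7^(-13)

7^(-13)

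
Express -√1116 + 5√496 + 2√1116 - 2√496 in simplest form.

18*√31

√1116 = 6*√31; 5√496 = 20*√31; 2√1116 = 12*√31; 2√496 = 8*√31
Combine: (-6 + 20 + 12 - 8)·√31 = 18*√31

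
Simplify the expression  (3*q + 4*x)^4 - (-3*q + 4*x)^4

Binomially expand both and collect terms in (4*x), (3*q).

864*q^3*x + 1536*q*x^3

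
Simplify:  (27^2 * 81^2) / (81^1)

27^2 = 3^6; 81^2 = 3^8; 81^1 = 3^4
Combine exponents: 3^10

3^10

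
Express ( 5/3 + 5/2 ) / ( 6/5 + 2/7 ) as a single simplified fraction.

875/312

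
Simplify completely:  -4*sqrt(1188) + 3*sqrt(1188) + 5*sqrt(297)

9*sqrt(33)

4*sqrt(1188) = 24*sqrt(33); 3*sqrt(1188) = 18*sqrt(33); 5*sqrt(297) = 15*sqrt(33)
Combine: (-24 + 18 + 15)·sqrt(33) = 9*sqrt(33)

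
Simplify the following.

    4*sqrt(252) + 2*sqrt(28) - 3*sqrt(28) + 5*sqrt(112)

42*sqrt(7)

4*sqrt(252) = 24*sqrt(7); 2*sqrt(28) = 4*sqrt(7); 3*sqrt(28) = 6*sqrt(7); 5*sqrt(112) = 20*sqrt(7)
Combine: (24 + 4 - 6 + 20)·sqrt(7) = 42*sqrt(7)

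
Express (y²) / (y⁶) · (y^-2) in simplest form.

y^(-6)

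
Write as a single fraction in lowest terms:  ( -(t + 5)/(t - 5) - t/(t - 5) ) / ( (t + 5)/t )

(-2*t^2 - 5*t)/(t^2 - 25)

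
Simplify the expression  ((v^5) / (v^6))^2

v^(-2)

Inside the bracket: (v^-1)
Raise to the power 2: (v^-2)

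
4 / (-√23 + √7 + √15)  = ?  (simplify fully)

(4*√23 + 60*√15 + 124*√7 + 8*√2415)/419

Group as (√7 + √15) - √23; multiply by (√7 + √15) + √23, then rationalise the remaining surd.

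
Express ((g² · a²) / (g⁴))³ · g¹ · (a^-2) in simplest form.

Inside the bracket: (g^-2) · a²
Raise to the power 3: (g^-6) · a⁶
Multiply by g¹ · (a^-2): add exponents.

a⁴/g⁵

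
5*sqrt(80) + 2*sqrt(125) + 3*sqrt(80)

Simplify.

42*sqrt(5)

5*sqrt(80) = 20*sqrt(5); 2*sqrt(125) = 10*sqrt(5); 3*sqrt(80) = 12*sqrt(5)
Combine: (20 + 10 + 12)·sqrt(5) = 42*sqrt(5)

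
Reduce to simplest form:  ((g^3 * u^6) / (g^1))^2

Inside the bracket: g^2 * u^6
Raise to the power 2: g^4 * u^12

g^4*u^12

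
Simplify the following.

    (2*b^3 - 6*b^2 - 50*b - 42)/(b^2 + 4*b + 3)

2*b - 14

Factor: 2*b^3 - 6*b^2 - 50*b - 42 = 2*(b + 1)*(b - 7)*(b + 3);  b^2 + 4*b + 3 = (b + 3)*(b + 1)
Cancel the common factors (b + 1), (b + 3).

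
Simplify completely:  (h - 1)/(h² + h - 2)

1/(h + 2)

Factor: h² + h - 2 = (h - 1)·(h + 2)
Cancel the common factor (h - 1).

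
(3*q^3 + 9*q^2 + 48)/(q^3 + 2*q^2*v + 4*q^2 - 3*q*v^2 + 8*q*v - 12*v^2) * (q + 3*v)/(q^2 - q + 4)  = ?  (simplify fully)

Factor: 3*q^3 + 9*q^2 + 48 = 3*(q^2 - q + 4)*(q + 4);  q^3 + 2*q^2*v + 4*q^2 - 3*q*v^2 + 8*q*v - 12*v^2 = (q + 4)*(q + 3*v)*(q - v)
Cancel the common factors (q^2 - q + 4), (q + 4), (q + 3*v).

3/(q - v)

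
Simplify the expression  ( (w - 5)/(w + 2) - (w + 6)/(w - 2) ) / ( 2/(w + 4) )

Numerator: (w - 5)/(w + 2) - (w + 6)/(w - 2) = (-15*w - 2)/(w² - 4)
Denominator: 2/(w + 4) = 2/(w + 4)
Divide: ((-15*w - 2)/(w² - 4)) · (w/2 + 2) = (-15*w² - 62*w - 8)/(2*w² - 8)

(-15*w² - 62*w - 8)/(2*w² - 8)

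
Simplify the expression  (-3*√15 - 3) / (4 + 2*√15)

(-39 + 3*√15)/22

Multiply numerator and denominator by -2*√15 + 4.
Denominator becomes -44; numerator becomes -6*√15 + 78.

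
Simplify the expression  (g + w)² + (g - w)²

Binomially expand both and collect terms in g, w.

2*g² + 2*w²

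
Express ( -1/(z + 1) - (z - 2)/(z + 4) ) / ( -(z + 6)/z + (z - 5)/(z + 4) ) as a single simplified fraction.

(z^3 + 2*z)/(15*z^2 + 39*z + 24)

Numerator: -1/(z + 1) - (z - 2)/(z + 4) = (-z^2 - 2)/(z^2 + 5*z + 4)
Denominator: -(z + 6)/z + (z - 5)/(z + 4) = (-15*z - 24)/(z^2 + 4*z)
Divide: ((-z^2 - 2)/(z^2 + 5*z + 4)) · ((z^2 + 4*z)/(-15*z - 24)) = (z^3 + 2*z)/(15*z^2 + 39*z + 24)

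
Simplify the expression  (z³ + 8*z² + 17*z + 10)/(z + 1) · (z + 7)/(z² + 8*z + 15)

(z² + 9*z + 14)/(z + 3)

Factor: z³ + 8*z² + 17*z + 10 = (z + 1)·(z + 2)·(z + 5);  z² + 8*z + 15 = (z + 5)·(z + 3)
Cancel the common factors (z + 5), (z + 1).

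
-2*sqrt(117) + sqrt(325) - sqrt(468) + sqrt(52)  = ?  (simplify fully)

2*sqrt(117) = 6*sqrt(13); sqrt(325) = 5*sqrt(13); sqrt(468) = 6*sqrt(13); sqrt(52) = 2*sqrt(13)
Combine: (-6 + 5 - 6 + 2)·sqrt(13) = -5*sqrt(13)

-5*sqrt(13)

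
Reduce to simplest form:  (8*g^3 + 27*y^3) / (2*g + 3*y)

Factor as (a+b)(a^2-ab+b^2) with a=(2*g), b=(3*y).

4*g^2 - 6*g*y + 9*y^2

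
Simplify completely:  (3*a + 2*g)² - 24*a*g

(3*a - 2*g)²

After expansion: 9*a² - 12*a*g + 4*g² — a perfect-square trinomial.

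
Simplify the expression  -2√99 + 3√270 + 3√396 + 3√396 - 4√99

2√99 = 6*√11; 3√270 = 9*√30; 3√396 = 18*√11; 3√396 = 18*√11; 4√99 = 12*√11

9*√30 + 18*√11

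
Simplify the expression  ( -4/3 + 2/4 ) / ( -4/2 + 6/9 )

5/8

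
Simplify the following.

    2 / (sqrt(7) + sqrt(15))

(-sqrt(7) + sqrt(15))/4

Multiply numerator and denominator by -sqrt(15) + sqrt(7).
Denominator becomes -8; numerator becomes -2*sqrt(15) + 2*sqrt(7).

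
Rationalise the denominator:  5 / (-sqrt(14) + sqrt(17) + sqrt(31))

(-85*sqrt(14) + 70*sqrt(17) + 5*sqrt(7378))/476

Group as (sqrt(17) + sqrt(31)) - sqrt(14); multiply by (sqrt(17) + sqrt(31)) + sqrt(14), then rationalise the remaining surd.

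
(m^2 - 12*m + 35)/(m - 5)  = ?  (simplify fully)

Factor: m^2 - 12*m + 35 = (m - 7)*(m - 5)
Cancel the common factor (m - 5).

m - 7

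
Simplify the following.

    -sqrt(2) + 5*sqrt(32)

sqrt(2) = sqrt(2); 5*sqrt(32) = 20*sqrt(2)
Combine: (-1 + 20)·sqrt(2) = 19*sqrt(2)

19*sqrt(2)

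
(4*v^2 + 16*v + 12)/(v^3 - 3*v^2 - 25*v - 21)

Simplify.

4/(v - 7)

Factor: 4*v^2 + 16*v + 12 = 4*(v + 3)*(v + 1);  v^3 - 3*v^2 - 25*v - 21 = (v - 7)*(v + 3)*(v + 1)
Cancel the common factors (v + 1), (v + 3).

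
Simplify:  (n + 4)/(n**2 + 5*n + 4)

Factor: n**2 + 5*n + 4 = (n + 1)*(n + 4)
Cancel the common factor (n + 4).

1/(n + 1)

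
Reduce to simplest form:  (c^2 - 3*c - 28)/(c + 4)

Factor: c^2 - 3*c - 28 = (c + 4)*(c - 7)
Cancel the common factor (c + 4).

c - 7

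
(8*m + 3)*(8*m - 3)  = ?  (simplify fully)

Product of conjugates: (P+Q)(P-Q) = P^2 - Q^2.

64*m^2 - 9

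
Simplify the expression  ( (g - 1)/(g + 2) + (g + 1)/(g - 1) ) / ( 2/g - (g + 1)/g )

(-2*g³ - g² - 3*g)/(g³ - 3*g + 2)

Numerator: (g - 1)/(g + 2) + (g + 1)/(g - 1) = (2*g² + g + 3)/(g² + g - 2)
Denominator: 2/g - (g + 1)/g = (-g + 1)/g
Divide: ((2*g² + g + 3)/(g² + g - 2)) · (g/(-g + 1)) = (-2*g³ - g² - 3*g)/(g³ - 3*g + 2)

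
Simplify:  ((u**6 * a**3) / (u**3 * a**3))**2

Inside the bracket: u**3
Raise to the power 2: u**6

u**6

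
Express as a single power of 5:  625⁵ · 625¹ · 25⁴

5^32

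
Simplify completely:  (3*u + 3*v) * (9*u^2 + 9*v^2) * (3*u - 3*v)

((3*u)+(3*v))((3*u)-(3*v)) = 9*u^2 - 9*v^2; continue pairing.

81*u^4 - 81*v^4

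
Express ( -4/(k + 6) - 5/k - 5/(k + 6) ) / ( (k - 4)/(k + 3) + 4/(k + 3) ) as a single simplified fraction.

Numerator: -4/(k + 6) - 5/k - 5/(k + 6) = (-14*k - 30)/(k^2 + 6*k)
Denominator: (k - 4)/(k + 3) + 4/(k + 3) = k/(k + 3)
Divide: ((-14*k - 30)/(k^2 + 6*k)) · ((k + 3)/k) = (-14*k^2 - 72*k - 90)/(k^3 + 6*k^2)

(-14*k^2 - 72*k - 90)/(k^3 + 6*k^2)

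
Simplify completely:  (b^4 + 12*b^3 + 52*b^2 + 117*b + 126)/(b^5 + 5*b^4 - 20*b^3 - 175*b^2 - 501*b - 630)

Factor: b^4 + 12*b^3 + 52*b^2 + 117*b + 126 = (b^2 + 3*b + 7)*(b + 3)*(b + 6);  b^5 + 5*b^4 - 20*b^3 - 175*b^2 - 501*b - 630 = (b + 5)*(b - 6)*(b + 3)*(b^2 + 3*b + 7)
Cancel the common factors (b^2 + 3*b + 7), (b + 3).

(b + 6)/(b^2 - b - 30)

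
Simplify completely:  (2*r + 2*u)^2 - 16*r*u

4*(r - u)^2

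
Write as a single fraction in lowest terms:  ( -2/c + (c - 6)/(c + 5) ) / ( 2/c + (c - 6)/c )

Numerator: -2/c + (c - 6)/(c + 5) = (c^2 - 8*c - 10)/(c^2 + 5*c)
Denominator: 2/c + (c - 6)/c = (c - 4)/c
Divide: ((c^2 - 8*c - 10)/(c^2 + 5*c)) · (c/(c - 4)) = (c^2 - 8*c - 10)/(c^2 + c - 20)

(c^2 - 8*c - 10)/(c^2 + c - 20)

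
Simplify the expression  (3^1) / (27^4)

3^(-11)

3^1 = 3^1; 27^4 = 3^12
Combine exponents: 3^(-11)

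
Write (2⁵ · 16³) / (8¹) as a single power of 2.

2⁵ = 2^5; 16³ = 2^12; 8¹ = 2^3
Combine exponents: 2^14

2^14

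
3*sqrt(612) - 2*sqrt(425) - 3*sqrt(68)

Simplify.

3*sqrt(612) = 18*sqrt(17); 2*sqrt(425) = 10*sqrt(17); 3*sqrt(68) = 6*sqrt(17)
Combine: (18 - 10 - 6)·sqrt(17) = 2*sqrt(17)

2*sqrt(17)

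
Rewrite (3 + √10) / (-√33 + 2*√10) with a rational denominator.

Multiply numerator and denominator by √33 + 2*√10.
Denominator becomes 7; numerator becomes 3*√33 + √330 + 6*√10 + 20.

(3*√33 + √330 + 6*√10 + 20)/7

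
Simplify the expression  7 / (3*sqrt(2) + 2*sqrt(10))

(-21*sqrt(2) + 14*sqrt(10))/22

Multiply numerator and denominator by -3*sqrt(2) + 2*sqrt(10).
Denominator becomes 22; numerator becomes -21*sqrt(2) + 14*sqrt(10).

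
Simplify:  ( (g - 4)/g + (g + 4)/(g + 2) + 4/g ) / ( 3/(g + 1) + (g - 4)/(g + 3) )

Numerator: (g - 4)/g + (g + 4)/(g + 2) + 4/g = (2*g + 6)/(g + 2)
Denominator: 3/(g + 1) + (g - 4)/(g + 3) = (g^2 + 5)/(g^2 + 4*g + 3)
Divide: ((2*g + 6)/(g + 2)) · ((g^2 + 4*g + 3)/(g^2 + 5)) = (2*g^3 + 14*g^2 + 30*g + 18)/(g^3 + 2*g^2 + 5*g + 10)

(2*g^3 + 14*g^2 + 30*g + 18)/(g^3 + 2*g^2 + 5*g + 10)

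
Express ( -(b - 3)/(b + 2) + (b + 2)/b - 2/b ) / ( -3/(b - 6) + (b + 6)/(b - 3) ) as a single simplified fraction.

(5*b² - 45*b + 90)/(b³ - b² - 33*b - 54)

Numerator: -(b - 3)/(b + 2) + (b + 2)/b - 2/b = 5/(b + 2)
Denominator: -3/(b - 6) + (b + 6)/(b - 3) = (b² - 3*b - 27)/(b² - 9*b + 18)
Divide: (5/(b + 2)) · ((b² - 9*b + 18)/(b² - 3*b - 27)) = (5*b² - 45*b + 90)/(b³ - b² - 33*b - 54)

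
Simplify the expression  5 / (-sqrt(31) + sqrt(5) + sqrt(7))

(-95*sqrt(31) - 145*sqrt(7) - 165*sqrt(5) - 10*sqrt(1085))/221

Group as (sqrt(5) + sqrt(7)) - sqrt(31); multiply by (sqrt(5) + sqrt(7)) + sqrt(31), then rationalise the remaining surd.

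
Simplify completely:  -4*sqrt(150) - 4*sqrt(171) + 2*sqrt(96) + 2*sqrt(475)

-12*sqrt(6) - 2*sqrt(19)

4*sqrt(150) = 20*sqrt(6); 4*sqrt(171) = 12*sqrt(19); 2*sqrt(96) = 8*sqrt(6); 2*sqrt(475) = 10*sqrt(19)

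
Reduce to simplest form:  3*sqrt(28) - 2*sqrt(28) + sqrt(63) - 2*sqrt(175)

-5*sqrt(7)

3*sqrt(28) = 6*sqrt(7); 2*sqrt(28) = 4*sqrt(7); sqrt(63) = 3*sqrt(7); 2*sqrt(175) = 10*sqrt(7)
Combine: (6 - 4 + 3 - 10)·sqrt(7) = -5*sqrt(7)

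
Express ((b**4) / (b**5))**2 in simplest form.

Inside the bracket: (b**-1)
Raise to the power 2: (b**-2)

b**(-2)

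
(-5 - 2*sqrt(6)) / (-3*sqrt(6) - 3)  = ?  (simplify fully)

(7 + 3*sqrt(6))/15

Multiply numerator and denominator by -3 + 3*sqrt(6).
Denominator becomes -45; numerator becomes -9*sqrt(6) - 21.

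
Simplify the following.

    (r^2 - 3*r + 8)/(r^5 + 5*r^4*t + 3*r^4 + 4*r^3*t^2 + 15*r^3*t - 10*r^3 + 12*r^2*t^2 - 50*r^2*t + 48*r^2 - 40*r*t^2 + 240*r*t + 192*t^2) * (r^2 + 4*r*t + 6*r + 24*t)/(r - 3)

1/(r^2 + r*t - 3*r - 3*t)

Factor: r^5 + 5*r^4*t + 3*r^4 + 4*r^3*t^2 + 15*r^3*t - 10*r^3 + 12*r^2*t^2 - 50*r^2*t + 48*r^2 - 40*r*t^2 + 240*r*t + 192*t^2 = (r^2 - 3*r + 8)*(r + 4*t)*(r + 6)*(r + t);  r^2 + 4*r*t + 6*r + 24*t = (r + 6)*(r + 4*t)
Cancel the common factors (r^2 - 3*r + 8), (r + 6), (r + 4*t).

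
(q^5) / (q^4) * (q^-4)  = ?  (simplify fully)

Quotient: q^1
Multiply by (q^-4): add exponents.

q^(-3)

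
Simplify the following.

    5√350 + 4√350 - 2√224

37*√14

5√350 = 25*√14; 4√350 = 20*√14; 2√224 = 8*√14
Combine: (25 + 20 - 8)·√14 = 37*√14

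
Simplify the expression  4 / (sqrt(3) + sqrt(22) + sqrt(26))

Group as (sqrt(3) + sqrt(22)) + sqrt(26); multiply by (sqrt(3) + sqrt(22)) - sqrt(26), then rationalise the remaining surd.

(-16*sqrt(429) - 4*sqrt(26) + 28*sqrt(22) + 180*sqrt(3))/263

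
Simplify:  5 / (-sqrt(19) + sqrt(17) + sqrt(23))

(-105*sqrt(19) + 65*sqrt(23) + 125*sqrt(17) + 10*sqrt(7429))/1123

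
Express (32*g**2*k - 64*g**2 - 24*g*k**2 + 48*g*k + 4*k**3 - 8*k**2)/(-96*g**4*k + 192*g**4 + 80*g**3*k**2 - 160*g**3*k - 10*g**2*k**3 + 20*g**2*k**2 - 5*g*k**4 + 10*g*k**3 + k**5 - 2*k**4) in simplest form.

Factor: 32*g**2*k - 64*g**2 - 24*g*k**2 + 48*g*k + 4*k**3 - 8*k**2 = 4*(k - 2)*(-4*g + k)*(-2*g + k);  -96*g**4*k + 192*g**4 + 80*g**3*k**2 - 160*g**3*k - 10*g**2*k**3 + 20*g**2*k**2 - 5*g*k**4 + 10*g*k**3 + k**5 - 2*k**4 = (-3*g + k)*(-4*g + k)*(k - 2)*(4*g + k)*(-2*g + k)
Cancel the common factors (k - 2), (-4*g + k), (-2*g + k).

-4/(12*g**2 - g*k - k**2)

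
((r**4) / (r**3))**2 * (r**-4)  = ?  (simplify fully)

r**(-2)

Inside the bracket: r**1
Raise to the power 2: r**2
Multiply by (r**-4): add exponents.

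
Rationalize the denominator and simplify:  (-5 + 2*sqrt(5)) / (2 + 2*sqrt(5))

(-7*sqrt(5) + 15)/8

Multiply numerator and denominator by -2*sqrt(5) + 2.
Denominator becomes -16; numerator becomes -30 + 14*sqrt(5).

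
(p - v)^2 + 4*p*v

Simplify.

(p + v)^2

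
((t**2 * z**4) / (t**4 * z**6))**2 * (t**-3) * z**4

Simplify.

Inside the bracket: (t**-2) * (z**-2)
Raise to the power 2: (t**-4) * (z**-4)
Multiply by (t**-3) * z**4: add exponents.

t**(-7)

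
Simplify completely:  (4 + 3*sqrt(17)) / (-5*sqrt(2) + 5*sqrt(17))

Multiply numerator and denominator by 5*sqrt(2) + 5*sqrt(17).
Denominator becomes 375; numerator becomes 20*sqrt(2) + 20*sqrt(17) + 15*sqrt(34) + 255.

(4*sqrt(2) + 4*sqrt(17) + 3*sqrt(34) + 51)/75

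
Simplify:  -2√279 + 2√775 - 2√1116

-8*√31

2√279 = 6*√31; 2√775 = 10*√31; 2√1116 = 12*√31
Combine: (-6 + 10 - 12)·√31 = -8*√31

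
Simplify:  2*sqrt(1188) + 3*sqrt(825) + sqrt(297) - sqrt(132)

2*sqrt(1188) = 12*sqrt(33); 3*sqrt(825) = 15*sqrt(33); sqrt(297) = 3*sqrt(33); sqrt(132) = 2*sqrt(33)
Combine: (12 + 15 + 3 - 2)·sqrt(33) = 28*sqrt(33)

28*sqrt(33)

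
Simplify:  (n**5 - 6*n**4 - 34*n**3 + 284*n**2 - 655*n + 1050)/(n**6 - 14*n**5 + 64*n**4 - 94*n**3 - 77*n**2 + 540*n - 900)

(n + 7)/(n**2 - n - 6)

Factor: n**5 - 6*n**4 - 34*n**3 + 284*n**2 - 655*n + 1050 = (n - 6)*(n**2 - 2*n + 5)*(n - 5)*(n + 7);  n**6 - 14*n**5 + 64*n**4 - 94*n**3 - 77*n**2 + 540*n - 900 = (n - 6)*(n - 5)*(n**2 - 2*n + 5)*(n + 2)*(n - 3)
Cancel the common factors (n**2 - 2*n + 5), (n - 5), (n - 6).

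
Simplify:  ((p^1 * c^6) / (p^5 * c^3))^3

Inside the bracket: (p^-4) * c^3
Raise to the power 3: (p^-12) * c^9

c^9/p^12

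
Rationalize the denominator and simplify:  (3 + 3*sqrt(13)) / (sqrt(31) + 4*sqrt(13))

(-sqrt(403) - sqrt(31) + 4*sqrt(13) + 52)/59

Multiply numerator and denominator by -sqrt(31) + 4*sqrt(13).
Denominator becomes 177; numerator becomes -3*sqrt(403) - 3*sqrt(31) + 12*sqrt(13) + 156.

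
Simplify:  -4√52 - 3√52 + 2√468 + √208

4√52 = 8*√13; 3√52 = 6*√13; 2√468 = 12*√13; √208 = 4*√13
Combine: (-8 - 6 + 12 + 4)·√13 = 2*√13

2*√13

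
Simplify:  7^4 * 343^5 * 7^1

7^20

7^4 = 7^4; 343^5 = 7^15; 7^1 = 7^1
Combine exponents: 7^20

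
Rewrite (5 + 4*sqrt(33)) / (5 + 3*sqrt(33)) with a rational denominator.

(-5*sqrt(33) + 371)/272

Multiply numerator and denominator by -3*sqrt(33) + 5.
Denominator becomes -272; numerator becomes -371 + 5*sqrt(33).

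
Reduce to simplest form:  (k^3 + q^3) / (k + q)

k^2 - k*q + q^2

Apply the sum-of-cubes factorisation and cancel (k + q).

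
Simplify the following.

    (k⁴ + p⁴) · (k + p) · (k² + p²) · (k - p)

k⁸ - p⁸

Pair the conjugate factors: (k+p)(k-p) = k² - p², then repeat with the next factor.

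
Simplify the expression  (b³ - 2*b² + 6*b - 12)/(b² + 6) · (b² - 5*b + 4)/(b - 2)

Factor: b³ - 2*b² + 6*b - 12 = (b - 2)·(b² + 6);  b² - 5*b + 4 = (b - 4)·(b - 1)
Cancel the common factors (b² + 6), (b - 2).

b² - 5*b + 4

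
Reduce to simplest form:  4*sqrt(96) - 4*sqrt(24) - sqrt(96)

4*sqrt(6)

4*sqrt(96) = 16*sqrt(6); 4*sqrt(24) = 8*sqrt(6); sqrt(96) = 4*sqrt(6)
Combine: (16 - 8 - 4)·sqrt(6) = 4*sqrt(6)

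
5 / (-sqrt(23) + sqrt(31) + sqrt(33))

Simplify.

Group as (sqrt(31) + sqrt(33)) - sqrt(23); multiply by (sqrt(31) + sqrt(33)) + sqrt(23), then rationalise the remaining surd.

(-205*sqrt(23) + 105*sqrt(33) + 125*sqrt(31) + 10*sqrt(23529))/2411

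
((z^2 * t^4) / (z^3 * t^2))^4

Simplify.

Inside the bracket: (z^-1) * t^2
Raise to the power 4: (z^-4) * t^8

t^8/z^4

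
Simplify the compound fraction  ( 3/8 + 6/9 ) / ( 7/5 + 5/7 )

Numerator: 3/8 + 6/9 = 25/24
Denominator: 7/5 + 5/7 = 74/35
Divide: (25/24) · (35/74) = 875/1776

875/1776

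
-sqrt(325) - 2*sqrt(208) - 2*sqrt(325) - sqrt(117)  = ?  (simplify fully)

-26*sqrt(13)

sqrt(325) = 5*sqrt(13); 2*sqrt(208) = 8*sqrt(13); 2*sqrt(325) = 10*sqrt(13); sqrt(117) = 3*sqrt(13)
Combine: (-5 - 8 - 10 - 3)·sqrt(13) = -26*sqrt(13)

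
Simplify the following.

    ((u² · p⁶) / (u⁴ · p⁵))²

Inside the bracket: (u^-2) · p¹
Raise to the power 2: (u^-4) · p²

p²/u⁴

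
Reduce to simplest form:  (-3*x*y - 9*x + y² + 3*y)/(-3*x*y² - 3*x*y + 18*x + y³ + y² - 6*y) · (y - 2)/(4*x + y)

1/(4*x + y)

Factor: -3*x*y - 9*x + y² + 3*y = (y + 3)·(-3*x + y);  -3*x*y² - 3*x*y + 18*x + y³ + y² - 6*y = (y + 3)·(y - 2)·(-3*x + y)
Cancel the common factors (y + 3), (y - 2), (-3*x + y).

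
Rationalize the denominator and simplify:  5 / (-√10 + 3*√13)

Multiply numerator and denominator by √10 + 3*√13.
Denominator becomes 107; numerator becomes 5*√10 + 15*√13.

(5*√10 + 15*√13)/107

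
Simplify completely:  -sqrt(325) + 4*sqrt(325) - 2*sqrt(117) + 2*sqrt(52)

sqrt(325) = 5*sqrt(13); 4*sqrt(325) = 20*sqrt(13); 2*sqrt(117) = 6*sqrt(13); 2*sqrt(52) = 4*sqrt(13)
Combine: (-5 + 20 - 6 + 4)·sqrt(13) = 13*sqrt(13)

13*sqrt(13)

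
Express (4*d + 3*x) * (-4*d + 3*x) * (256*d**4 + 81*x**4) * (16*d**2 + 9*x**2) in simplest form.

-65536*d**8 + 6561*x**8

Telescope via difference of squares: ((3*x)+(4*d))((3*x)-(4*d)) = -16*d**2 + 9*x**2, then repeat with the next factor.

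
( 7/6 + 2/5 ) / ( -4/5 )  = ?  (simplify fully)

Numerator: 7/6 + 2/5 = 47/30
Denominator: -4/5 = -4/5
Divide: (47/30) · (-5/4) = -47/24

-47/24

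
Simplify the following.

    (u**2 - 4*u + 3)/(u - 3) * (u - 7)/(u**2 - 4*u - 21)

Factor: u**2 - 4*u + 3 = (u - 3)*(u - 1);  u**2 - 4*u - 21 = (u + 3)*(u - 7)
Cancel the common factors (u - 7), (u - 3).

(u - 1)/(u + 3)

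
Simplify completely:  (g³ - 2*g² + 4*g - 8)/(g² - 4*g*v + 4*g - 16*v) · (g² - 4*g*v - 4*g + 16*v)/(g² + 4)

(g² - 6*g + 8)/(g + 4)

Factor: g³ - 2*g² + 4*g - 8 = (g - 2)·(g² + 4);  g² - 4*g*v + 4*g - 16*v = (g + 4)·(g - 4*v);  g² - 4*g*v - 4*g + 16*v = (g - 4*v)·(g - 4)
Cancel the common factors (g² + 4), (g - 4*v).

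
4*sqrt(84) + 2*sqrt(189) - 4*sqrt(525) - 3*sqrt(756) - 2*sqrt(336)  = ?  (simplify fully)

-32*sqrt(21)

4*sqrt(84) = 8*sqrt(21); 2*sqrt(189) = 6*sqrt(21); 4*sqrt(525) = 20*sqrt(21); 3*sqrt(756) = 18*sqrt(21); 2*sqrt(336) = 8*sqrt(21)
Combine: (8 + 6 - 20 - 18 - 8)·sqrt(21) = -32*sqrt(21)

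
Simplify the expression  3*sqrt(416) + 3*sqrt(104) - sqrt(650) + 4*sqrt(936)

3*sqrt(416) = 12*sqrt(26); 3*sqrt(104) = 6*sqrt(26); sqrt(650) = 5*sqrt(26); 4*sqrt(936) = 24*sqrt(26)
Combine: (12 + 6 - 5 + 24)·sqrt(26) = 37*sqrt(26)

37*sqrt(26)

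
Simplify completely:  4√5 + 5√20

14*√5

4√5 = 4*√5; 5√20 = 10*√5
Combine: (4 + 10)·√5 = 14*√5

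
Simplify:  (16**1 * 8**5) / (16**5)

16**1 = 2**4; 8**5 = 2**15; 16**5 = 2**20
Combine exponents: 2**(-1)

2**(-1)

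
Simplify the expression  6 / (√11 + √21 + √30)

Group as (√11 + √30) + √21; multiply by (√11 + √30) - √21, then rationalise the remaining surd.

(-9*√770 + 3*√30 + 30*√21 + 60*√11)/230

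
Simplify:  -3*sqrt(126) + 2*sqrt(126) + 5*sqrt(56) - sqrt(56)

3*sqrt(126) = 9*sqrt(14); 2*sqrt(126) = 6*sqrt(14); 5*sqrt(56) = 10*sqrt(14); sqrt(56) = 2*sqrt(14)
Combine: (-9 + 6 + 10 - 2)·sqrt(14) = 5*sqrt(14)

5*sqrt(14)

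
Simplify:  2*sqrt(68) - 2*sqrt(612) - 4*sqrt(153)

-20*sqrt(17)

2*sqrt(68) = 4*sqrt(17); 2*sqrt(612) = 12*sqrt(17); 4*sqrt(153) = 12*sqrt(17)
Combine: (4 - 12 - 12)·sqrt(17) = -20*sqrt(17)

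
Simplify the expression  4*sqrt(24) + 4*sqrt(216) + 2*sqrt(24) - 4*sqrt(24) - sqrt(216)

22*sqrt(6)

4*sqrt(24) = 8*sqrt(6); 4*sqrt(216) = 24*sqrt(6); 2*sqrt(24) = 4*sqrt(6); 4*sqrt(24) = 8*sqrt(6); sqrt(216) = 6*sqrt(6)
Combine: (8 + 24 + 4 - 8 - 6)·sqrt(6) = 22*sqrt(6)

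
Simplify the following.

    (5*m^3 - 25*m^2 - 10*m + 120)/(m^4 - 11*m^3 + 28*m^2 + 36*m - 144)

5/(m - 6)

Factor: 5*m^3 - 25*m^2 - 10*m + 120 = 5*(m - 3)*(m + 2)*(m - 4);  m^4 - 11*m^3 + 28*m^2 + 36*m - 144 = (m - 6)*(m + 2)*(m - 4)*(m - 3)
Cancel the common factors (m - 3), (m - 4), (m + 2).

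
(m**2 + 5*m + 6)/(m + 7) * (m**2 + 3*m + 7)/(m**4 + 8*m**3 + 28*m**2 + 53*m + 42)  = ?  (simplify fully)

1/(m + 7)

Factor: m**2 + 5*m + 6 = (m + 3)*(m + 2);  m**4 + 8*m**3 + 28*m**2 + 53*m + 42 = (m + 3)*(m + 2)*(m**2 + 3*m + 7)
Cancel the common factors (m**2 + 3*m + 7), (m + 3), (m + 2).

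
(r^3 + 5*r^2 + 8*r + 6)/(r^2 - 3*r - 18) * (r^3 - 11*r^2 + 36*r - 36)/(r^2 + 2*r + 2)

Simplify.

r^2 - 5*r + 6

Factor: r^3 + 5*r^2 + 8*r + 6 = (r + 3)*(r^2 + 2*r + 2);  r^2 - 3*r - 18 = (r - 6)*(r + 3);  r^3 - 11*r^2 + 36*r - 36 = (r - 3)*(r - 2)*(r - 6)
Cancel the common factors (r^2 + 2*r + 2), (r + 3), (r - 6).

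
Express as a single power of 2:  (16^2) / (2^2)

16^2 = 2^8; 2^2 = 2^2
Combine exponents: 2^6

2^6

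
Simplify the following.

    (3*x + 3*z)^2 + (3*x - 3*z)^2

Binomially expand both and collect terms in (3*x), (3*z).

18*x^2 + 18*z^2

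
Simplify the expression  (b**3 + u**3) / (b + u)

b**2 - b*u + u**2

u**3 + b**3 = (b + u)(b**2 - b*u + u**2).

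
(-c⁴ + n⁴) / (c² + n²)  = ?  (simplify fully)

-c² + n²

Factor n^4 - c^4 and cancel (c² + n²).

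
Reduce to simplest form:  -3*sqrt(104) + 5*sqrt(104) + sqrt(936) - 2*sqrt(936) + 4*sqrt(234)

10*sqrt(26)

3*sqrt(104) = 6*sqrt(26); 5*sqrt(104) = 10*sqrt(26); sqrt(936) = 6*sqrt(26); 2*sqrt(936) = 12*sqrt(26); 4*sqrt(234) = 12*sqrt(26)
Combine: (-6 + 10 + 6 - 12 + 12)·sqrt(26) = 10*sqrt(26)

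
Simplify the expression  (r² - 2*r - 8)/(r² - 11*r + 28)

Factor: r² - 2*r - 8 = (r + 2)·(r - 4);  r² - 11*r + 28 = (r - 7)·(r - 4)
Cancel the common factor (r - 4).

(r + 2)/(r - 7)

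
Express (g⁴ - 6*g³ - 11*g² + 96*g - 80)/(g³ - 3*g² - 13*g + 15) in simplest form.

Factor: g⁴ - 6*g³ - 11*g² + 96*g - 80 = (g + 4)·(g - 1)·(g - 4)·(g - 5);  g³ - 3*g² - 13*g + 15 = (g - 1)·(g + 3)·(g - 5)
Cancel the common factors (g - 5), (g - 1).

(g² - 16)/(g + 3)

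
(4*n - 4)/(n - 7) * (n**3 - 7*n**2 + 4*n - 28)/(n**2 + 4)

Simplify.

Factor: 4*n - 4 = 4*(n - 1);  n**3 - 7*n**2 + 4*n - 28 = (n - 7)*(n**2 + 4)
Cancel the common factors (n**2 + 4), (n - 7).

4*n - 4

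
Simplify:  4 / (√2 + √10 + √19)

Group as (√2 + √19) + √10; multiply by (√2 + √19) - √10, then rationalise the remaining surd.

(-16*√95 - 28*√19 + 44*√10 + 108*√2)/31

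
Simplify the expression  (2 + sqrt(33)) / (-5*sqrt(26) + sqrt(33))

(-5*sqrt(858) - 10*sqrt(26) - 33 - 2*sqrt(33))/617

Multiply numerator and denominator by sqrt(33) + 5*sqrt(26).
Denominator becomes -617; numerator becomes 2*sqrt(33) + 33 + 10*sqrt(26) + 5*sqrt(858).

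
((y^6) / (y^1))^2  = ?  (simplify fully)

y^10

Inside the bracket: y^5
Raise to the power 2: y^10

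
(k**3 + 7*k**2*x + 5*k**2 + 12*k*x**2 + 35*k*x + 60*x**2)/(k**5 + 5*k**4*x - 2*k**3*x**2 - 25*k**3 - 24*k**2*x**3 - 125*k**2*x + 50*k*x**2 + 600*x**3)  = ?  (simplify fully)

Factor: k**3 + 7*k**2*x + 5*k**2 + 12*k*x**2 + 35*k*x + 60*x**2 = (k + 5)*(k + 3*x)*(k + 4*x);  k**5 + 5*k**4*x - 2*k**3*x**2 - 25*k**3 - 24*k**2*x**3 - 125*k**2*x + 50*k*x**2 + 600*x**3 = (k - 5)*(k - 2*x)*(k + 5)*(k + 4*x)*(k + 3*x)
Cancel the common factors (k + 3*x), (k + 5), (k + 4*x).

-1/(-k**2 + 2*k*x + 5*k - 10*x)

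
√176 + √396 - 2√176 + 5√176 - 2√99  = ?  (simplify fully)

√176 = 4*√11; √396 = 6*√11; 2√176 = 8*√11; 5√176 = 20*√11; 2√99 = 6*√11
Combine: (4 + 6 - 8 + 20 - 6)·√11 = 16*√11

16*√11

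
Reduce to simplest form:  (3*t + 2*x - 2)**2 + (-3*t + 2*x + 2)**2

Write as f((2*x),(3*t - 2)) + f((2*x),-(3*t - 2)) and expand.

18*t**2 - 24*t + 8*x**2 + 8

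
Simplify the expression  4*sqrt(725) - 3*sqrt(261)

4*sqrt(725) = 20*sqrt(29); 3*sqrt(261) = 9*sqrt(29)
Combine: (20 - 9)·sqrt(29) = 11*sqrt(29)

11*sqrt(29)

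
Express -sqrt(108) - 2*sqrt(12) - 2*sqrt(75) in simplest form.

-20*sqrt(3)

sqrt(108) = 6*sqrt(3); 2*sqrt(12) = 4*sqrt(3); 2*sqrt(75) = 10*sqrt(3)
Combine: (-6 - 4 - 10)·sqrt(3) = -20*sqrt(3)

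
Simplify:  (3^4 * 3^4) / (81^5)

3^(-12)

3^4 = 3^4; 3^4 = 3^4; 81^5 = 3^20
Combine exponents: 3^(-12)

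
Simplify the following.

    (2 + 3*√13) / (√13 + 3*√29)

(-39 - 2*√13 + 6*√29 + 9*√377)/248

Multiply numerator and denominator by -3*√29 + √13.
Denominator becomes -248; numerator becomes -9*√377 - 6*√29 + 2*√13 + 39.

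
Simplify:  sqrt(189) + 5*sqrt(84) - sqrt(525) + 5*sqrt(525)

33*sqrt(21)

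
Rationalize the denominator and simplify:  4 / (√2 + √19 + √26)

(-16*√247 - 20*√26 + 36*√19 + 172*√2)/127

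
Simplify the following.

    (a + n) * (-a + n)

(n+a)(n-a) = -a^2 + n^2.

-a^2 + n^2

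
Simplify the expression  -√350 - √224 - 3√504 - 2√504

-39*√14

√350 = 5*√14; √224 = 4*√14; 3√504 = 18*√14; 2√504 = 12*√14
Combine: (-5 - 4 - 18 - 12)·√14 = -39*√14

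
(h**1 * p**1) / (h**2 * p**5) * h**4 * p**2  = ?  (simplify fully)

Quotient: (h**-1) * (p**-4)
Multiply by h**4 * p**2: add exponents.

h**3/p**2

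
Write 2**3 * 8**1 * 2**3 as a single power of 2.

2**3 = 2**3; 8**1 = 2**3; 2**3 = 2**3
Combine exponents: 2**9

2**9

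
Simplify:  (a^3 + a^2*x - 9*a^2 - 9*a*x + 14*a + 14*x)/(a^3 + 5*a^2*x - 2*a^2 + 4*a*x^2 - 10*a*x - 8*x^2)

Factor: a^3 + a^2*x - 9*a^2 - 9*a*x + 14*a + 14*x = (a - 2)*(a - 7)*(a + x);  a^3 + 5*a^2*x - 2*a^2 + 4*a*x^2 - 10*a*x - 8*x^2 = (a - 2)*(a + x)*(a + 4*x)
Cancel the common factors (a + x), (a - 2).

(a - 7)/(a + 4*x)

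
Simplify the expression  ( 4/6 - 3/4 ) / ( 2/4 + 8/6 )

Numerator: 4/6 - 3/4 = -1/12
Denominator: 2/4 + 8/6 = 11/6
Divide: (-1/12) · (6/11) = -1/22

-1/22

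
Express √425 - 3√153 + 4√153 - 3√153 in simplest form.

√425 = 5*√17; 3√153 = 9*√17; 4√153 = 12*√17; 3√153 = 9*√17
Combine: (5 - 9 + 12 - 9)·√17 = -√17

-√17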